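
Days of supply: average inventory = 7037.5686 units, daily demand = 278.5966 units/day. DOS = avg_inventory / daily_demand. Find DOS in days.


DOS = 7037.5686 / 278.5966 = 25.2608

25.2608 days


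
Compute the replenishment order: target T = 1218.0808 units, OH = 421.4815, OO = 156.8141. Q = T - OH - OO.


Inventory position = OH + OO = 421.4815 + 156.8141 = 578.2956
Q = 1218.0808 - 578.2956 = 639.7852

639.7852 units


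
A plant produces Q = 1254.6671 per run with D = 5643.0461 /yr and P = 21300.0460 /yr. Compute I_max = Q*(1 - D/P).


D/P = 0.2649
1 - D/P = 0.7351
I_max = 1254.6671 * 0.7351 = 922.2667

922.2667 units


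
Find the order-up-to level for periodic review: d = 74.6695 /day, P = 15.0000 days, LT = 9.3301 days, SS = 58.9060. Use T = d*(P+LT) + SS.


P + LT = 24.3301
d*(P+LT) = 74.6695 * 24.3301 = 1816.7164
T = 1816.7164 + 58.9060 = 1875.6224

1875.6224 units


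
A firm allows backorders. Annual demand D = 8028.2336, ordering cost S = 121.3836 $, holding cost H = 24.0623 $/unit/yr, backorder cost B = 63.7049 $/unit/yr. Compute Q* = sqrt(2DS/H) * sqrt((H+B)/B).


sqrt(2DS/H) = 284.6010
sqrt((H+B)/B) = 1.1738
Q* = 284.6010 * 1.1738 = 334.0536

334.0536 units


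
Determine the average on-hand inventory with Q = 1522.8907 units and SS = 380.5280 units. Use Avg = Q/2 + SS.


Q/2 = 761.4453
Avg = 761.4453 + 380.5280 = 1141.9733

1141.9733 units


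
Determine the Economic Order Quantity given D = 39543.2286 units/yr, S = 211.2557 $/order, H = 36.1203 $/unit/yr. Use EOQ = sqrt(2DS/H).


2*D*S = 2 * 39543.2286 * 211.2557 = 16707464.8763
2*D*S/H = 462550.5568
EOQ = sqrt(462550.5568) = 680.1107

680.1107 units


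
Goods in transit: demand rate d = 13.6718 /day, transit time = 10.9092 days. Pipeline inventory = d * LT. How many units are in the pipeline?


Pipeline = 13.6718 * 10.9092 = 149.1484

149.1484 units


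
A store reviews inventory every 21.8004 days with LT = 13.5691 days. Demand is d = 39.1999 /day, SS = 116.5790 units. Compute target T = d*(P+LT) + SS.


P + LT = 35.3695
d*(P+LT) = 39.1999 * 35.3695 = 1386.4809
T = 1386.4809 + 116.5790 = 1503.0599

1503.0599 units


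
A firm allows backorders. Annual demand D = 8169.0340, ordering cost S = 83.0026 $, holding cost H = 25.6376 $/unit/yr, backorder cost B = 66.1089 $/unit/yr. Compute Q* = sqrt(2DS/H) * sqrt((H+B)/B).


sqrt(2DS/H) = 229.9892
sqrt((H+B)/B) = 1.1781
Q* = 229.9892 * 1.1781 = 270.9395

270.9395 units


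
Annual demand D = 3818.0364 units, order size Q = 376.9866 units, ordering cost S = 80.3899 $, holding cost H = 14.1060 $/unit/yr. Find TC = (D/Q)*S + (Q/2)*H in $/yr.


Ordering cost = D*S/Q = 814.1710
Holding cost = Q*H/2 = 2658.8865
TC = 814.1710 + 2658.8865 = 3473.0575

3473.0575 $/yr


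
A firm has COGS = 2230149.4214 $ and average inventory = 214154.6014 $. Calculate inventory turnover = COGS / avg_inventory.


Turnover = 2230149.4214 / 214154.6014 = 10.4137

10.4137


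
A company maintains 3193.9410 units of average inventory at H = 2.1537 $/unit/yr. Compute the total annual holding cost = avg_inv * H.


Cost = 3193.9410 * 2.1537 = 6878.7907

6878.7907 $/yr


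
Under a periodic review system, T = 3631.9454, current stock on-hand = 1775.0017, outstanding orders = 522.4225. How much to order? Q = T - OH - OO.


Inventory position = OH + OO = 1775.0017 + 522.4225 = 2297.4242
Q = 3631.9454 - 2297.4242 = 1334.5212

1334.5212 units


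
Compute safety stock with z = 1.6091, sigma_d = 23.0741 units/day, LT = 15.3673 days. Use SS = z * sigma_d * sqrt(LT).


sqrt(LT) = sqrt(15.3673) = 3.9201
SS = 1.6091 * 23.0741 * 3.9201 = 145.5481

145.5481 units


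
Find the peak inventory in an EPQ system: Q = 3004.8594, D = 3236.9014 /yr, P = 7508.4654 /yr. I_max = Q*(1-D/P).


D/P = 0.4311
1 - D/P = 0.5689
I_max = 3004.8594 * 0.5689 = 1709.4637

1709.4637 units


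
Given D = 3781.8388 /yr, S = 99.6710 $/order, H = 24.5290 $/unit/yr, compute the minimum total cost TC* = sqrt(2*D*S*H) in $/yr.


2*D*S*H = 18491905.5967
TC* = sqrt(18491905.5967) = 4300.2216

4300.2216 $/yr


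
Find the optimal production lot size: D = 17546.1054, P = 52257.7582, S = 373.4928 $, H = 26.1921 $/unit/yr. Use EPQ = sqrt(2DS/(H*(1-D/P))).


1 - D/P = 1 - 0.3358 = 0.6642
H*(1-D/P) = 17.3978
2DS = 13106688.0699
EPQ = sqrt(753352.3118) = 867.9587

867.9587 units


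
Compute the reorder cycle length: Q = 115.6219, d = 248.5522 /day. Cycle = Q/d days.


Cycle = 115.6219 / 248.5522 = 0.4652

0.4652 days


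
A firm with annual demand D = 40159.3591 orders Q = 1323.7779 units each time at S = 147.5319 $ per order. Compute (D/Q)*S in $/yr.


Number of orders = D/Q = 30.3369
Cost = 30.3369 * 147.5319 = 4475.6651

4475.6651 $/yr


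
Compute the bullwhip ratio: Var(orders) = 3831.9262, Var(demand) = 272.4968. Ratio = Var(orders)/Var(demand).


BW = 3831.9262 / 272.4968 = 14.0623

14.0623


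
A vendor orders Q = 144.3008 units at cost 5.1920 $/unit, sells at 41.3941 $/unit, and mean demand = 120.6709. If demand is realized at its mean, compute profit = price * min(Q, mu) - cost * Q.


Sales at mu = min(144.3008, 120.6709) = 120.6709
Revenue = 41.3941 * 120.6709 = 4995.0633
Total cost = 5.1920 * 144.3008 = 749.2098
Profit = 4995.0633 - 749.2098 = 4245.8535

4245.8535 $


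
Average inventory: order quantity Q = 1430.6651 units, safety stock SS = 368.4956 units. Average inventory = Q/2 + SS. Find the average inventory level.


Q/2 = 715.3325
Avg = 715.3325 + 368.4956 = 1083.8282

1083.8282 units


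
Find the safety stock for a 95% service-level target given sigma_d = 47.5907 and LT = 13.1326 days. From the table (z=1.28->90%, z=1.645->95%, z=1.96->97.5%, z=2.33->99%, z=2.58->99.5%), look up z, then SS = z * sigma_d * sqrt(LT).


From the table, SL = 95% corresponds to z = 1.645
sqrt(LT) = sqrt(13.1326) = 3.6239
SS = 1.645 * 47.5907 * 3.6239 = 283.7026

283.7026 units


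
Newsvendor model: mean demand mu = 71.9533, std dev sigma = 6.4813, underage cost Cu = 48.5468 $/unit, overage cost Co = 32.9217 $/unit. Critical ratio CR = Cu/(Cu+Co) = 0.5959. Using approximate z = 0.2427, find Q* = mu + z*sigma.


CR = Cu/(Cu+Co) = 48.5468/(48.5468+32.9217) = 0.5959
z = 0.2427
Q* = 71.9533 + 0.2427 * 6.4813 = 73.5263

73.5263 units


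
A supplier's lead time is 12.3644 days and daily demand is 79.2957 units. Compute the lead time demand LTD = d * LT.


LTD = 79.2957 * 12.3644 = 980.4438

980.4438 units


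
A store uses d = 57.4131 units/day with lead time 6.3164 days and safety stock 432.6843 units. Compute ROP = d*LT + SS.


d*LT = 57.4131 * 6.3164 = 362.6441
ROP = 362.6441 + 432.6843 = 795.3284

795.3284 units


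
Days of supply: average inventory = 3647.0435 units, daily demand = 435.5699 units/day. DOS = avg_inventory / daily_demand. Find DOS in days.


DOS = 3647.0435 / 435.5699 = 8.3730

8.3730 days


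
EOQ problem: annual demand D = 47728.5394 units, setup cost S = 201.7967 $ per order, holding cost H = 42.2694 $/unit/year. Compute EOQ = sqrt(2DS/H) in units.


2*D*S = 2 * 47728.5394 * 201.7967 = 19262923.4935
2*D*S/H = 455717.9305
EOQ = sqrt(455717.9305) = 675.0688

675.0688 units


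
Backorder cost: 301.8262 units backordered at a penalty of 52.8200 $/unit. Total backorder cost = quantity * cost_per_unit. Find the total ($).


Total = 301.8262 * 52.8200 = 15942.4599

15942.4599 $


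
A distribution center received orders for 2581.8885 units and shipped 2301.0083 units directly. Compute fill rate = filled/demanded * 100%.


FR = 2301.0083 / 2581.8885 * 100 = 89.1211

89.1211%


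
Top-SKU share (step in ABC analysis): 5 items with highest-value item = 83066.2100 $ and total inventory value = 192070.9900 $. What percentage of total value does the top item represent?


Top item = 83066.2100
Total = 192070.9900
Percentage = 83066.2100 / 192070.9900 * 100 = 43.2477

43.2477%


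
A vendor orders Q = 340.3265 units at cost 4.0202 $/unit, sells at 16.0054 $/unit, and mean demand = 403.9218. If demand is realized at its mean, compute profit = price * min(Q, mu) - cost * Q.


Sales at mu = min(340.3265, 403.9218) = 340.3265
Revenue = 16.0054 * 340.3265 = 5447.0618
Total cost = 4.0202 * 340.3265 = 1368.1806
Profit = 5447.0618 - 1368.1806 = 4078.8812

4078.8812 $


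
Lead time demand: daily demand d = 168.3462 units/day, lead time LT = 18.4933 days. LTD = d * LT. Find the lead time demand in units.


LTD = 168.3462 * 18.4933 = 3113.2768

3113.2768 units


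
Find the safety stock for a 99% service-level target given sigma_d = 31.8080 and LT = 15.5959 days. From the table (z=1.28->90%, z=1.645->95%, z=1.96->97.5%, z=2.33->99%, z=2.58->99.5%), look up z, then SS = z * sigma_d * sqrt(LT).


From the table, SL = 99% corresponds to z = 2.33
sqrt(LT) = sqrt(15.5959) = 3.9492
SS = 2.33 * 31.8080 * 3.9492 = 292.6830

292.6830 units


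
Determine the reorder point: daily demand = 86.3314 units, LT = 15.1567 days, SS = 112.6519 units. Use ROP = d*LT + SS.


d*LT = 86.3314 * 15.1567 = 1308.4991
ROP = 1308.4991 + 112.6519 = 1421.1510

1421.1510 units


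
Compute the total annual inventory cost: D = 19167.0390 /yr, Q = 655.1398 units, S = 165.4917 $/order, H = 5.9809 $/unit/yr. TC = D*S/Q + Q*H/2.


Ordering cost = D*S/Q = 4841.6931
Holding cost = Q*H/2 = 1959.1628
TC = 4841.6931 + 1959.1628 = 6800.8559

6800.8559 $/yr


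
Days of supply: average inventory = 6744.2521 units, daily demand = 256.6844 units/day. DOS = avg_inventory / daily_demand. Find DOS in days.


DOS = 6744.2521 / 256.6844 = 26.2745

26.2745 days


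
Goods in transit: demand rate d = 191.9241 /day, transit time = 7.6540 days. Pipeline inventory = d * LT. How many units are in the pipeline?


Pipeline = 191.9241 * 7.6540 = 1468.9871

1468.9871 units


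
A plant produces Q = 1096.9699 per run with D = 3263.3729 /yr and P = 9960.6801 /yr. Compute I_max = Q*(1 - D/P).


D/P = 0.3276
1 - D/P = 0.6724
I_max = 1096.9699 * 0.6724 = 737.5746

737.5746 units


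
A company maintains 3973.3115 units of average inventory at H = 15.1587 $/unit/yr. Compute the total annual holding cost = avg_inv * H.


Cost = 3973.3115 * 15.1587 = 60230.2370

60230.2370 $/yr


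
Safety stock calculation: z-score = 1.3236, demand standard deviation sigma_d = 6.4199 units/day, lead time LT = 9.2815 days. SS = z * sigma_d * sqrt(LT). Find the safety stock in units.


sqrt(LT) = sqrt(9.2815) = 3.0466
SS = 1.3236 * 6.4199 * 3.0466 = 25.8877

25.8877 units


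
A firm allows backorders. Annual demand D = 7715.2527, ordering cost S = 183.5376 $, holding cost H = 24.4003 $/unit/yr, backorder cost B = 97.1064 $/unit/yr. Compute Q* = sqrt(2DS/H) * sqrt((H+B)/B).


sqrt(2DS/H) = 340.6866
sqrt((H+B)/B) = 1.1186
Q* = 340.6866 * 1.1186 = 381.0932

381.0932 units


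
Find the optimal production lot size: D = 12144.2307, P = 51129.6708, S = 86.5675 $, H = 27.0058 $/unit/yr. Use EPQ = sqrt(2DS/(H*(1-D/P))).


1 - D/P = 1 - 0.2375 = 0.7625
H*(1-D/P) = 20.5914
2DS = 2102591.3822
EPQ = sqrt(102110.0264) = 319.5466

319.5466 units


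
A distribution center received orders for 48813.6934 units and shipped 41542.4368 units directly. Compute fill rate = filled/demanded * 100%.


FR = 41542.4368 / 48813.6934 * 100 = 85.1041

85.1041%


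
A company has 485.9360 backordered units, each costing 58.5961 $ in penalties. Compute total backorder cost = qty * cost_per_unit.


Total = 485.9360 * 58.5961 = 28473.9544

28473.9544 $


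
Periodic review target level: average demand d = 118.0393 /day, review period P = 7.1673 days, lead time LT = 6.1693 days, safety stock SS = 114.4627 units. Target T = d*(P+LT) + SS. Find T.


P + LT = 13.3366
d*(P+LT) = 118.0393 * 13.3366 = 1574.2429
T = 1574.2429 + 114.4627 = 1688.7056

1688.7056 units


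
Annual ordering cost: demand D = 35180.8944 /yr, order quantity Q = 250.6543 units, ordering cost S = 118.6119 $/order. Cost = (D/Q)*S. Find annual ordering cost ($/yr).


Number of orders = D/Q = 140.3562
Cost = 140.3562 * 118.6119 = 16647.9200

16647.9200 $/yr


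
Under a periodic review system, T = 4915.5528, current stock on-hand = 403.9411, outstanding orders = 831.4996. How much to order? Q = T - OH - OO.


Inventory position = OH + OO = 403.9411 + 831.4996 = 1235.4407
Q = 4915.5528 - 1235.4407 = 3680.1121

3680.1121 units


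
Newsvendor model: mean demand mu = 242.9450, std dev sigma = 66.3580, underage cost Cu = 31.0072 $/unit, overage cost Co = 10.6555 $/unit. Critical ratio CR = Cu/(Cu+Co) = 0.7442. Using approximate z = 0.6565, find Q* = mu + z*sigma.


CR = Cu/(Cu+Co) = 31.0072/(31.0072+10.6555) = 0.7442
z = 0.6565
Q* = 242.9450 + 0.6565 * 66.3580 = 286.5090

286.5090 units


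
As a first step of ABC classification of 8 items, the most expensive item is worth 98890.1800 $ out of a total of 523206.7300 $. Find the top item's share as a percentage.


Top item = 98890.1800
Total = 523206.7300
Percentage = 98890.1800 / 523206.7300 * 100 = 18.9008

18.9008%


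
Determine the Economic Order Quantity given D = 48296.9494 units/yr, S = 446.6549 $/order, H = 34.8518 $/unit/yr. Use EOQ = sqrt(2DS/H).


2*D*S = 2 * 48296.9494 * 446.6549 = 43144138.2091
2*D*S/H = 1237931.4184
EOQ = sqrt(1237931.4184) = 1112.6237

1112.6237 units


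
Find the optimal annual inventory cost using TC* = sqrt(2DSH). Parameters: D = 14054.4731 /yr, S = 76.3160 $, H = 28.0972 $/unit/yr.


2*D*S*H = 60273055.2489
TC* = sqrt(60273055.2489) = 7763.5723

7763.5723 $/yr


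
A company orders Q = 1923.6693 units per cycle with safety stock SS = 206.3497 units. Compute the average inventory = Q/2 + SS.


Q/2 = 961.8347
Avg = 961.8347 + 206.3497 = 1168.1843

1168.1843 units


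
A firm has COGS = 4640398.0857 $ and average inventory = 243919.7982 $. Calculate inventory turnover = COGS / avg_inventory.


Turnover = 4640398.0857 / 243919.7982 = 19.0243

19.0243


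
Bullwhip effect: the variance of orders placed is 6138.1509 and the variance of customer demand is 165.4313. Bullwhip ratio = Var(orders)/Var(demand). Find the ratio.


BW = 6138.1509 / 165.4313 = 37.1039

37.1039


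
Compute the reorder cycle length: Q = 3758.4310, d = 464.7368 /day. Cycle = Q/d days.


Cycle = 3758.4310 / 464.7368 = 8.0872

8.0872 days


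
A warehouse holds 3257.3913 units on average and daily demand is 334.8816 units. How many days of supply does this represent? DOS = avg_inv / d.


DOS = 3257.3913 / 334.8816 = 9.7270

9.7270 days


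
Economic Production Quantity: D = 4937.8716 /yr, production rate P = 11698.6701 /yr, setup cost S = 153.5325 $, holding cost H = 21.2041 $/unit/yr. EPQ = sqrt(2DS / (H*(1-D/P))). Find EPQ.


1 - D/P = 1 - 0.4221 = 0.5779
H*(1-D/P) = 12.2541
2DS = 1516247.5429
EPQ = sqrt(123733.9189) = 351.7583

351.7583 units


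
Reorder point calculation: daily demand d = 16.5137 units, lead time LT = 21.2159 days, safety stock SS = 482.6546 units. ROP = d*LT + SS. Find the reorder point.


d*LT = 16.5137 * 21.2159 = 350.3530
ROP = 350.3530 + 482.6546 = 833.0076

833.0076 units


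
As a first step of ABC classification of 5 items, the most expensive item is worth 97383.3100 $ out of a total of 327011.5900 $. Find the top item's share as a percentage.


Top item = 97383.3100
Total = 327011.5900
Percentage = 97383.3100 / 327011.5900 * 100 = 29.7798

29.7798%


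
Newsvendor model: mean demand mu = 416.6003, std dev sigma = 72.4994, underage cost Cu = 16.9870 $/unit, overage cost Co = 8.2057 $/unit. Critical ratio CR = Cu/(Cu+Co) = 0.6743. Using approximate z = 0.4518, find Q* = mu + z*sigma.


CR = Cu/(Cu+Co) = 16.9870/(16.9870+8.2057) = 0.6743
z = 0.4518
Q* = 416.6003 + 0.4518 * 72.4994 = 449.3555

449.3555 units


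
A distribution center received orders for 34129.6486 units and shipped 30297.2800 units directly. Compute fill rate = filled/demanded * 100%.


FR = 30297.2800 / 34129.6486 * 100 = 88.7711

88.7711%


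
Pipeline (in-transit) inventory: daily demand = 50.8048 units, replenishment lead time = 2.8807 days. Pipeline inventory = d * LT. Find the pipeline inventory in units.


Pipeline = 50.8048 * 2.8807 = 146.3534

146.3534 units


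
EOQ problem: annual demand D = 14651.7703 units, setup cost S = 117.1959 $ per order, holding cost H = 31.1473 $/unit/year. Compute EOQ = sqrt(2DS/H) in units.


2*D*S = 2 * 14651.7703 * 117.1959 = 3434254.8138
2*D*S/H = 110258.5076
EOQ = sqrt(110258.5076) = 332.0520

332.0520 units


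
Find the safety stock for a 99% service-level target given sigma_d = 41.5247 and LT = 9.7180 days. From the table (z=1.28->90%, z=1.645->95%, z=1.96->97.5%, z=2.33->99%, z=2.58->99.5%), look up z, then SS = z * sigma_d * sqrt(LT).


From the table, SL = 99% corresponds to z = 2.33
sqrt(LT) = sqrt(9.7180) = 3.1174
SS = 2.33 * 41.5247 * 3.1174 = 301.6136

301.6136 units


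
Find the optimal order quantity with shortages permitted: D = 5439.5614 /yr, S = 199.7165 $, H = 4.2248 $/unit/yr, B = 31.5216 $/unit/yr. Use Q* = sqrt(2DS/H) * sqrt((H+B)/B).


sqrt(2DS/H) = 717.1349
sqrt((H+B)/B) = 1.0649
Q* = 717.1349 * 1.0649 = 763.6825

763.6825 units


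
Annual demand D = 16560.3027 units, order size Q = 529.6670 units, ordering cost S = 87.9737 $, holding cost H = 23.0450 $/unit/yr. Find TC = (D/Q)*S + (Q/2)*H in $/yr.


Ordering cost = D*S/Q = 2750.5416
Holding cost = Q*H/2 = 6103.0880
TC = 2750.5416 + 6103.0880 = 8853.6296

8853.6296 $/yr


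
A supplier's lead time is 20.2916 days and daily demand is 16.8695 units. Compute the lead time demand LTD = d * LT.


LTD = 16.8695 * 20.2916 = 342.3091

342.3091 units


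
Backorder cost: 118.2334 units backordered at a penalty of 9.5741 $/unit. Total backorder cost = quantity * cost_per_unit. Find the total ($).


Total = 118.2334 * 9.5741 = 1131.9784

1131.9784 $


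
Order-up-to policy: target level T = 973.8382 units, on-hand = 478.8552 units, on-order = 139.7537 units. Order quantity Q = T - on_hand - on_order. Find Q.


Inventory position = OH + OO = 478.8552 + 139.7537 = 618.6089
Q = 973.8382 - 618.6089 = 355.2293

355.2293 units


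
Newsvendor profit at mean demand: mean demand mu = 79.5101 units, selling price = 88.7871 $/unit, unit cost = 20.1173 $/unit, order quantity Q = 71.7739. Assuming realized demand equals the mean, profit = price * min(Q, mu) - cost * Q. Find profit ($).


Sales at mu = min(71.7739, 79.5101) = 71.7739
Revenue = 88.7871 * 71.7739 = 6372.5964
Total cost = 20.1173 * 71.7739 = 1443.8971
Profit = 6372.5964 - 1443.8971 = 4928.6994

4928.6994 $


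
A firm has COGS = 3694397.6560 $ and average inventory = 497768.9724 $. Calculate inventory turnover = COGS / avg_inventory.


Turnover = 3694397.6560 / 497768.9724 = 7.4219

7.4219


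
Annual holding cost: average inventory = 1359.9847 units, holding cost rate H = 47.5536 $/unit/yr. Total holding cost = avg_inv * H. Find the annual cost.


Cost = 1359.9847 * 47.5536 = 64672.1684

64672.1684 $/yr


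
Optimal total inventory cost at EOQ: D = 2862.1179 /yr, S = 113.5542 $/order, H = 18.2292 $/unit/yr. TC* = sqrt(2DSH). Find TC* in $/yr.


2*D*S*H = 11849180.8289
TC* = sqrt(11849180.8289) = 3442.2639

3442.2639 $/yr


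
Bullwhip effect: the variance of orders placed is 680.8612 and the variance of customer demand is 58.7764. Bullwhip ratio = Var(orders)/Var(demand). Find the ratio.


BW = 680.8612 / 58.7764 = 11.5839

11.5839


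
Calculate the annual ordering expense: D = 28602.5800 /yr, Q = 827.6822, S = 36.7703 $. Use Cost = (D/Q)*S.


Number of orders = D/Q = 34.5574
Cost = 34.5574 * 36.7703 = 1270.6875

1270.6875 $/yr


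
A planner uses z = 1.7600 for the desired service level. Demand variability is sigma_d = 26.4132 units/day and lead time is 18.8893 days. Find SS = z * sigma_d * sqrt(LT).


sqrt(LT) = sqrt(18.8893) = 4.3462
SS = 1.7600 * 26.4132 * 4.3462 = 202.0420

202.0420 units


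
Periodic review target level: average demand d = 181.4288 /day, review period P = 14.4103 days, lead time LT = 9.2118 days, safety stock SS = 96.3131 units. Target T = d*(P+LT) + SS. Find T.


P + LT = 23.6221
d*(P+LT) = 181.4288 * 23.6221 = 4285.7293
T = 4285.7293 + 96.3131 = 4382.0424

4382.0424 units


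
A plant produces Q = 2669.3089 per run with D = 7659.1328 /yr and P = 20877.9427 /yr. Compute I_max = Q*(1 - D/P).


D/P = 0.3669
1 - D/P = 0.6331
I_max = 2669.3089 * 0.6331 = 1690.0653

1690.0653 units


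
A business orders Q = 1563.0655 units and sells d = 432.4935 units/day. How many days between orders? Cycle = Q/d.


Cycle = 1563.0655 / 432.4935 = 3.6141

3.6141 days


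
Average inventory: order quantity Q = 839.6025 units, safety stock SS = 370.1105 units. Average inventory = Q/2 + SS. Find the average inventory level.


Q/2 = 419.8012
Avg = 419.8012 + 370.1105 = 789.9117

789.9117 units


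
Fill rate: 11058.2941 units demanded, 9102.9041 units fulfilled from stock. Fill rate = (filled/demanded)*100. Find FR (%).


FR = 9102.9041 / 11058.2941 * 100 = 82.3174

82.3174%


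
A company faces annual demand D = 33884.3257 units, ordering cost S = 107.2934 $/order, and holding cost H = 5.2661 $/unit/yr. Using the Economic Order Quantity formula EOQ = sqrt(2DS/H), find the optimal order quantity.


2*D*S = 2 * 33884.3257 * 107.2934 = 7271129.0221
2*D*S/H = 1380742.6790
EOQ = sqrt(1380742.6790) = 1175.0501

1175.0501 units


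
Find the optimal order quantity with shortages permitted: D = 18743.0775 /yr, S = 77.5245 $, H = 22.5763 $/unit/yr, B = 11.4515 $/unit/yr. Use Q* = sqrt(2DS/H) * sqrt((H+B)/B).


sqrt(2DS/H) = 358.7803
sqrt((H+B)/B) = 1.7238
Q* = 358.7803 * 1.7238 = 618.4638

618.4638 units


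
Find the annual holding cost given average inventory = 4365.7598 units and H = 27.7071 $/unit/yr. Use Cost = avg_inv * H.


Cost = 4365.7598 * 27.7071 = 120962.5434

120962.5434 $/yr


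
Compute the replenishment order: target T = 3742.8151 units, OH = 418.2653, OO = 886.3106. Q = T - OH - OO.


Inventory position = OH + OO = 418.2653 + 886.3106 = 1304.5759
Q = 3742.8151 - 1304.5759 = 2438.2392

2438.2392 units


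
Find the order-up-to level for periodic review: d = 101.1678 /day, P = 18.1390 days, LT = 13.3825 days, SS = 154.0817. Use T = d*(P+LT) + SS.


P + LT = 31.5215
d*(P+LT) = 101.1678 * 31.5215 = 3188.9608
T = 3188.9608 + 154.0817 = 3343.0425

3343.0425 units


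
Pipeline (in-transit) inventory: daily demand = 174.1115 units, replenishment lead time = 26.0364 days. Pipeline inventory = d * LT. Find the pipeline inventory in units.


Pipeline = 174.1115 * 26.0364 = 4533.2367

4533.2367 units


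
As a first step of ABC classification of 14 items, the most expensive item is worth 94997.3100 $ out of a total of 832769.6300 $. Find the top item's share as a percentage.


Top item = 94997.3100
Total = 832769.6300
Percentage = 94997.3100 / 832769.6300 * 100 = 11.4074

11.4074%


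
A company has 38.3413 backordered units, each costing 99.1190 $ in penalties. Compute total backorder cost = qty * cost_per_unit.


Total = 38.3413 * 99.1190 = 3800.3513

3800.3513 $


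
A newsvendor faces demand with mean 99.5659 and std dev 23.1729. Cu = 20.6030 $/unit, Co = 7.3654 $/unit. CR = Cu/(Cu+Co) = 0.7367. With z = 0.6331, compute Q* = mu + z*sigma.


CR = Cu/(Cu+Co) = 20.6030/(20.6030+7.3654) = 0.7367
z = 0.6331
Q* = 99.5659 + 0.6331 * 23.1729 = 114.2367

114.2367 units


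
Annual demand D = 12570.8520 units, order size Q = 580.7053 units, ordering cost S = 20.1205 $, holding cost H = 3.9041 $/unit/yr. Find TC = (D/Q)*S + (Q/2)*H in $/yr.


Ordering cost = D*S/Q = 435.5597
Holding cost = Q*H/2 = 1133.5658
TC = 435.5597 + 1133.5658 = 1569.1255

1569.1255 $/yr


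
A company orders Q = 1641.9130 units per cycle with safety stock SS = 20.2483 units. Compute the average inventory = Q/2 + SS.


Q/2 = 820.9565
Avg = 820.9565 + 20.2483 = 841.2048

841.2048 units


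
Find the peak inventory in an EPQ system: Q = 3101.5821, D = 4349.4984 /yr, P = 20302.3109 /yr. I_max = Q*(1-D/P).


D/P = 0.2142
1 - D/P = 0.7858
I_max = 3101.5821 * 0.7858 = 2437.1096

2437.1096 units


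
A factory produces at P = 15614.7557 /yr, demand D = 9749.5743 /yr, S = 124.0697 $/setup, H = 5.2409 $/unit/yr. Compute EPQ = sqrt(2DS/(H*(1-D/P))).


1 - D/P = 1 - 0.6244 = 0.3756
H*(1-D/P) = 1.9686
2DS = 2419253.5171
EPQ = sqrt(1228935.9624) = 1108.5738

1108.5738 units


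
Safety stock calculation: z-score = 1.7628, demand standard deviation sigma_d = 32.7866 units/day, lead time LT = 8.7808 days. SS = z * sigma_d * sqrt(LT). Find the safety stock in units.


sqrt(LT) = sqrt(8.7808) = 2.9632
SS = 1.7628 * 32.7866 * 2.9632 = 171.2642

171.2642 units


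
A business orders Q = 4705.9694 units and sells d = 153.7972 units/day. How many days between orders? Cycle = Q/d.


Cycle = 4705.9694 / 153.7972 = 30.5985

30.5985 days


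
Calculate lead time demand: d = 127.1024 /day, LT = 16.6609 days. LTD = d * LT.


LTD = 127.1024 * 16.6609 = 2117.6404

2117.6404 units


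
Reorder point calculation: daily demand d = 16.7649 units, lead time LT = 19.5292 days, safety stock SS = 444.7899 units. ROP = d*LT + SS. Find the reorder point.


d*LT = 16.7649 * 19.5292 = 327.4051
ROP = 327.4051 + 444.7899 = 772.1950

772.1950 units


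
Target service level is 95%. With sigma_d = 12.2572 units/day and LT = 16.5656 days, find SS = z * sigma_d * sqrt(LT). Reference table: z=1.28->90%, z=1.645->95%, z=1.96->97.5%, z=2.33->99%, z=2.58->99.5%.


From the table, SL = 95% corresponds to z = 1.645
sqrt(LT) = sqrt(16.5656) = 4.0701
SS = 1.645 * 12.2572 * 4.0701 = 82.0655

82.0655 units


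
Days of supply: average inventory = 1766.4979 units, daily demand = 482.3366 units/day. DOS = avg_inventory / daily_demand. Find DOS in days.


DOS = 1766.4979 / 482.3366 = 3.6624

3.6624 days


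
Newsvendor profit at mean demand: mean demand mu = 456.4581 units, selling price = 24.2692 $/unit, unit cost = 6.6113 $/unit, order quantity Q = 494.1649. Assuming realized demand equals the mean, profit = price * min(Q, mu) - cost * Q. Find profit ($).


Sales at mu = min(494.1649, 456.4581) = 456.4581
Revenue = 24.2692 * 456.4581 = 11077.8729
Total cost = 6.6113 * 494.1649 = 3267.0724
Profit = 11077.8729 - 3267.0724 = 7810.8005

7810.8005 $


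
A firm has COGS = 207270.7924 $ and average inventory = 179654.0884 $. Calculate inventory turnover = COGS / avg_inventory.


Turnover = 207270.7924 / 179654.0884 = 1.1537

1.1537


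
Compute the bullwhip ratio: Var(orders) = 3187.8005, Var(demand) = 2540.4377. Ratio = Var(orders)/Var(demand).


BW = 3187.8005 / 2540.4377 = 1.2548

1.2548


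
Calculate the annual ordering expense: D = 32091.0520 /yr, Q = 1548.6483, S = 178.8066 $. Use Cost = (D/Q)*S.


Number of orders = D/Q = 20.7220
Cost = 20.7220 * 178.8066 = 3705.2260

3705.2260 $/yr


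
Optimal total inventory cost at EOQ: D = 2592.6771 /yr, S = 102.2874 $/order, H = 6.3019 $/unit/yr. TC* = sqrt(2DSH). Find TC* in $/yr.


2*D*S*H = 3342505.0681
TC* = sqrt(3342505.0681) = 1828.2519

1828.2519 $/yr


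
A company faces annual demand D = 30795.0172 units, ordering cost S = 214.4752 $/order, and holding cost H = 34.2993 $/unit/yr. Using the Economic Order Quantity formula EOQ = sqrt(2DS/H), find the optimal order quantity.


2*D*S = 2 * 30795.0172 * 214.4752 = 13209534.9459
2*D*S/H = 385125.4966
EOQ = sqrt(385125.4966) = 620.5848

620.5848 units


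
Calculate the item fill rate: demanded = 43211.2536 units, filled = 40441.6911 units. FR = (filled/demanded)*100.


FR = 40441.6911 / 43211.2536 * 100 = 93.5906

93.5906%


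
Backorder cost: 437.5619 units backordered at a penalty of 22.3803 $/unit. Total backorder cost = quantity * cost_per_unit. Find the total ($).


Total = 437.5619 * 22.3803 = 9792.7666

9792.7666 $


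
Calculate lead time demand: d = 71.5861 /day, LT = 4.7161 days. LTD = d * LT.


LTD = 71.5861 * 4.7161 = 337.6072

337.6072 units


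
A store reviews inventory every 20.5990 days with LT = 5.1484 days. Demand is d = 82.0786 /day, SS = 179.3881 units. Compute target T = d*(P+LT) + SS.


P + LT = 25.7474
d*(P+LT) = 82.0786 * 25.7474 = 2113.3105
T = 2113.3105 + 179.3881 = 2292.6986

2292.6986 units


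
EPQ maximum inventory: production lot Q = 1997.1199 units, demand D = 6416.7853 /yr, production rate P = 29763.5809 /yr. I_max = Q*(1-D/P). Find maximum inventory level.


D/P = 0.2156
1 - D/P = 0.7844
I_max = 1997.1199 * 0.7844 = 1566.5571

1566.5571 units


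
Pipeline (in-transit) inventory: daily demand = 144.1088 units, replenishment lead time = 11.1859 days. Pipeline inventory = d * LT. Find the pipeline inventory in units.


Pipeline = 144.1088 * 11.1859 = 1611.9866

1611.9866 units


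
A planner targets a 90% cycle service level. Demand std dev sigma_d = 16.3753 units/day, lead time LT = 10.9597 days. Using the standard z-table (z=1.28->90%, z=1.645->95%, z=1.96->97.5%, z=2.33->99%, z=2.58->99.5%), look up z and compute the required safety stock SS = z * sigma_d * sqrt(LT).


From the table, SL = 90% corresponds to z = 1.28
sqrt(LT) = sqrt(10.9597) = 3.3105
SS = 1.28 * 16.3753 * 3.3105 = 69.3903

69.3903 units


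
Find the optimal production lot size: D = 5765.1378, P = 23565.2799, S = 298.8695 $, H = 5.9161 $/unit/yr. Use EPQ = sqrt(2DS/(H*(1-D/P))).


1 - D/P = 1 - 0.2446 = 0.7554
H*(1-D/P) = 4.4688
2DS = 3446047.7034
EPQ = sqrt(771142.9846) = 878.1475

878.1475 units


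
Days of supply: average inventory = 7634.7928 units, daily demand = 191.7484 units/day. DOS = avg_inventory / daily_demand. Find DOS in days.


DOS = 7634.7928 / 191.7484 = 39.8167

39.8167 days


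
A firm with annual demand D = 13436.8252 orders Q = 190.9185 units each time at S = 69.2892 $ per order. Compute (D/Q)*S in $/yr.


Number of orders = D/Q = 70.3799
Cost = 70.3799 * 69.2892 = 4876.5671

4876.5671 $/yr


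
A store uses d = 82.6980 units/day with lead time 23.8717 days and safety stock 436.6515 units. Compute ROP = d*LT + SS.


d*LT = 82.6980 * 23.8717 = 1974.1418
ROP = 1974.1418 + 436.6515 = 2410.7933

2410.7933 units


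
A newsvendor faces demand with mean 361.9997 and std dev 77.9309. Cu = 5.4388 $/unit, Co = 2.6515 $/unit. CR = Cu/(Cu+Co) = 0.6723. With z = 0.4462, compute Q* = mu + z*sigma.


CR = Cu/(Cu+Co) = 5.4388/(5.4388+2.6515) = 0.6723
z = 0.4462
Q* = 361.9997 + 0.4462 * 77.9309 = 396.7725

396.7725 units


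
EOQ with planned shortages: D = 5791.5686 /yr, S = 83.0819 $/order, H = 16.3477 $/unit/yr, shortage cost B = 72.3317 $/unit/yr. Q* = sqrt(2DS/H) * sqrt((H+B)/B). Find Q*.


sqrt(2DS/H) = 242.6264
sqrt((H+B)/B) = 1.1073
Q* = 242.6264 * 1.1073 = 268.6489

268.6489 units


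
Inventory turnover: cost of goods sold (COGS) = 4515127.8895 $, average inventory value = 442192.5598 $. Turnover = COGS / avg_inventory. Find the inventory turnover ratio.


Turnover = 4515127.8895 / 442192.5598 = 10.2108

10.2108


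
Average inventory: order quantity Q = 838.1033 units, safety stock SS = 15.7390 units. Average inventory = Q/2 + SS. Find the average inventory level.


Q/2 = 419.0516
Avg = 419.0516 + 15.7390 = 434.7906

434.7906 units


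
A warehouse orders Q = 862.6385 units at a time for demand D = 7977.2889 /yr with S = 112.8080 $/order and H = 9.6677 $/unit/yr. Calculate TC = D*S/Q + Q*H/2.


Ordering cost = D*S/Q = 1043.1971
Holding cost = Q*H/2 = 4169.8651
TC = 1043.1971 + 4169.8651 = 5213.0622

5213.0622 $/yr


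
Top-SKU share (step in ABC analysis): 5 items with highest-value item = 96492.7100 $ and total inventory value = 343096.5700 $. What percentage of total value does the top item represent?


Top item = 96492.7100
Total = 343096.5700
Percentage = 96492.7100 / 343096.5700 * 100 = 28.1241

28.1241%


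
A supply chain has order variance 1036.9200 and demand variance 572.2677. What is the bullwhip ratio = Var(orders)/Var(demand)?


BW = 1036.9200 / 572.2677 = 1.8119

1.8119


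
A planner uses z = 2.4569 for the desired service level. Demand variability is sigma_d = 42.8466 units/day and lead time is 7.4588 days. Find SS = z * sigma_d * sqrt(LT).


sqrt(LT) = sqrt(7.4588) = 2.7311
SS = 2.4569 * 42.8466 * 2.7311 = 287.5003

287.5003 units


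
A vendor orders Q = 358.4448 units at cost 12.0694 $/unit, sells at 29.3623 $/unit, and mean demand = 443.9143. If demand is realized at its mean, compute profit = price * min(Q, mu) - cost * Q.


Sales at mu = min(358.4448, 443.9143) = 358.4448
Revenue = 29.3623 * 358.4448 = 10524.7638
Total cost = 12.0694 * 358.4448 = 4326.2137
Profit = 10524.7638 - 4326.2137 = 6198.5501

6198.5501 $


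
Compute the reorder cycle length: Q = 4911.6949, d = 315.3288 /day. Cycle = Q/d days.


Cycle = 4911.6949 / 315.3288 = 15.5764

15.5764 days


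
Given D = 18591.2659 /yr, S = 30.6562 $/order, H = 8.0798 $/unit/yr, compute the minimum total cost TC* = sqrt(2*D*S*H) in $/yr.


2*D*S*H = 9209963.0864
TC* = sqrt(9209963.0864) = 3034.7921

3034.7921 $/yr


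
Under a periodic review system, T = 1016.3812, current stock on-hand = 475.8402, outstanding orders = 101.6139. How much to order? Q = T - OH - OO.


Inventory position = OH + OO = 475.8402 + 101.6139 = 577.4541
Q = 1016.3812 - 577.4541 = 438.9271

438.9271 units


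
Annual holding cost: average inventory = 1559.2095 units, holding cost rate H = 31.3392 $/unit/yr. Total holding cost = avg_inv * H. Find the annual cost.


Cost = 1559.2095 * 31.3392 = 48864.3784

48864.3784 $/yr


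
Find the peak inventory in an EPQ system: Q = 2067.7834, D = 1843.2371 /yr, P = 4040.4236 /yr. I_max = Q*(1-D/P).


D/P = 0.4562
1 - D/P = 0.5438
I_max = 2067.7834 * 0.5438 = 1124.4627

1124.4627 units


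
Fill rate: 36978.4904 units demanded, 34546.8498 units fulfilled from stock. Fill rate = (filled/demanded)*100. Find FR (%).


FR = 34546.8498 / 36978.4904 * 100 = 93.4242

93.4242%


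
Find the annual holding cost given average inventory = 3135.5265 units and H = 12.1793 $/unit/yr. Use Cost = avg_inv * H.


Cost = 3135.5265 * 12.1793 = 38188.5179

38188.5179 $/yr


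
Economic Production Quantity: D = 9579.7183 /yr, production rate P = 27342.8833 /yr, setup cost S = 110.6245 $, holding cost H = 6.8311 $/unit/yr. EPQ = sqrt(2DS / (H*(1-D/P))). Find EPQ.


1 - D/P = 1 - 0.3504 = 0.6496
H*(1-D/P) = 4.4378
2DS = 2119503.0942
EPQ = sqrt(477603.3572) = 691.0885

691.0885 units


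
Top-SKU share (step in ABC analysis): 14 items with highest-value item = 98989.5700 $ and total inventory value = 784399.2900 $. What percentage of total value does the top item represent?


Top item = 98989.5700
Total = 784399.2900
Percentage = 98989.5700 / 784399.2900 * 100 = 12.6198

12.6198%


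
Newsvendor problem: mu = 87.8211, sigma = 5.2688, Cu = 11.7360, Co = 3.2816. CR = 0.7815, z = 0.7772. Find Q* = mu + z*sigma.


CR = Cu/(Cu+Co) = 11.7360/(11.7360+3.2816) = 0.7815
z = 0.7772
Q* = 87.8211 + 0.7772 * 5.2688 = 91.9160

91.9160 units


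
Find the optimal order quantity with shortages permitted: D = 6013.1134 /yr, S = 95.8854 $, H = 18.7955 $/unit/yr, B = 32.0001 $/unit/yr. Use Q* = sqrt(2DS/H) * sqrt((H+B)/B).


sqrt(2DS/H) = 247.6931
sqrt((H+B)/B) = 1.2599
Q* = 247.6931 * 1.2599 = 312.0695

312.0695 units


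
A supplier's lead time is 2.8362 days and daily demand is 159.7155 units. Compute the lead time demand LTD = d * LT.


LTD = 159.7155 * 2.8362 = 452.9851

452.9851 units


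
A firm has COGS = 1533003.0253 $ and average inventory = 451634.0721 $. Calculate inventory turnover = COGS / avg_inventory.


Turnover = 1533003.0253 / 451634.0721 = 3.3943

3.3943


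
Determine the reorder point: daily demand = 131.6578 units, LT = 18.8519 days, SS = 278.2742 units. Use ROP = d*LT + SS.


d*LT = 131.6578 * 18.8519 = 2481.9997
ROP = 2481.9997 + 278.2742 = 2760.2739

2760.2739 units


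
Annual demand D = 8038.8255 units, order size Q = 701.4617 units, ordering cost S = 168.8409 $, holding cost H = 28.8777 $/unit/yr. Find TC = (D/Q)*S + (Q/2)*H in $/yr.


Ordering cost = D*S/Q = 1934.9346
Holding cost = Q*H/2 = 10128.3003
TC = 1934.9346 + 10128.3003 = 12063.2349

12063.2349 $/yr


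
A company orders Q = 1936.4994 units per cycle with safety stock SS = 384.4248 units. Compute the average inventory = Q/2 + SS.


Q/2 = 968.2497
Avg = 968.2497 + 384.4248 = 1352.6745

1352.6745 units


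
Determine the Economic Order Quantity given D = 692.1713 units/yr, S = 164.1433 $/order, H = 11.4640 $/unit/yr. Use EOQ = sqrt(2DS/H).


2*D*S = 2 * 692.1713 * 164.1433 = 227230.5627
2*D*S/H = 19821.2284
EOQ = sqrt(19821.2284) = 140.7879

140.7879 units


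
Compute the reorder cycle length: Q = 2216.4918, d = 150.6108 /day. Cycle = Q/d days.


Cycle = 2216.4918 / 150.6108 = 14.7167

14.7167 days


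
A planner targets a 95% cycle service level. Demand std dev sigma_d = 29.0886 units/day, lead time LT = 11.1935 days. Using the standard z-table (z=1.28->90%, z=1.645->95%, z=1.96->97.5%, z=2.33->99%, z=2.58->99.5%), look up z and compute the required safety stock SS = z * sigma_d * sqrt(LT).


From the table, SL = 95% corresponds to z = 1.645
sqrt(LT) = sqrt(11.1935) = 3.3457
SS = 1.645 * 29.0886 * 3.3457 = 160.0928

160.0928 units


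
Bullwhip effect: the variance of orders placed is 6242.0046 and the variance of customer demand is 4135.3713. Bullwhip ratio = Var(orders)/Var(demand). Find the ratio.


BW = 6242.0046 / 4135.3713 = 1.5094

1.5094


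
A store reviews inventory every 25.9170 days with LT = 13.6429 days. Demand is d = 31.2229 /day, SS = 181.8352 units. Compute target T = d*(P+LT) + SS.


P + LT = 39.5599
d*(P+LT) = 31.2229 * 39.5599 = 1235.1748
T = 1235.1748 + 181.8352 = 1417.0100

1417.0100 units


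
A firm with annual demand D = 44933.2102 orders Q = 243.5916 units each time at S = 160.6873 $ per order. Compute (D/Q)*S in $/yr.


Number of orders = D/Q = 184.4612
Cost = 184.4612 * 160.6873 = 29640.5797

29640.5797 $/yr


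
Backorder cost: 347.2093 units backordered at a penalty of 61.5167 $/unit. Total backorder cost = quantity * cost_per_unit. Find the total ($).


Total = 347.2093 * 61.5167 = 21359.1703

21359.1703 $


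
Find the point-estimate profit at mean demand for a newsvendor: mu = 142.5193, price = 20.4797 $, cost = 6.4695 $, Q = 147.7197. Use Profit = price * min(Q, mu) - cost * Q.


Sales at mu = min(147.7197, 142.5193) = 142.5193
Revenue = 20.4797 * 142.5193 = 2918.7525
Total cost = 6.4695 * 147.7197 = 955.6726
Profit = 2918.7525 - 955.6726 = 1963.0799

1963.0799 $


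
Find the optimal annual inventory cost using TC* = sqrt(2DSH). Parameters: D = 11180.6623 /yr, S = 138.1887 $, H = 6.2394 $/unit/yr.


2*D*S*H = 19280259.9815
TC* = sqrt(19280259.9815) = 4390.9293

4390.9293 $/yr


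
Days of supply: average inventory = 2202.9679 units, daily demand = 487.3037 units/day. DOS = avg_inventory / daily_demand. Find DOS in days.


DOS = 2202.9679 / 487.3037 = 4.5207

4.5207 days


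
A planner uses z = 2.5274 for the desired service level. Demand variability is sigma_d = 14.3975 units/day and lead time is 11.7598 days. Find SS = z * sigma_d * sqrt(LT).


sqrt(LT) = sqrt(11.7598) = 3.4293
SS = 2.5274 * 14.3975 * 3.4293 = 124.7846

124.7846 units


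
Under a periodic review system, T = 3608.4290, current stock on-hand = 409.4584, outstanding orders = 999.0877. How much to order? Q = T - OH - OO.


Inventory position = OH + OO = 409.4584 + 999.0877 = 1408.5461
Q = 3608.4290 - 1408.5461 = 2199.8829

2199.8829 units


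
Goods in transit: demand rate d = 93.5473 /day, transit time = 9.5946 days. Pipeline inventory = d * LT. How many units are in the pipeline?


Pipeline = 93.5473 * 9.5946 = 897.5489

897.5489 units
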